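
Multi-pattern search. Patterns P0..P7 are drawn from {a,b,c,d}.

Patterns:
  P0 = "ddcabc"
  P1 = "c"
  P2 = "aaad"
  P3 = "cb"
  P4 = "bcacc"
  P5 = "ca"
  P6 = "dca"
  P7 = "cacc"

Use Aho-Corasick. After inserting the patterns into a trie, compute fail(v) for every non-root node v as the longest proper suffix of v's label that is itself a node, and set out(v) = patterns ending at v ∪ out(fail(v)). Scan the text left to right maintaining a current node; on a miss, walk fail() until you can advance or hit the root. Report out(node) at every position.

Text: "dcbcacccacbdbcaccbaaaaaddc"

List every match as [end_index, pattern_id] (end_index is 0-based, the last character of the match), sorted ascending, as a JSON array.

Build automaton:
Trie nodes:
  0='ε' goto a→8 b→13 c→7 d→1
  1='d' goto c→19 d→2
  2='dd' goto c→3
  3='ddc' goto a→4
  4='ddca' goto b→5
  5='ddcab' goto c→6
  6='ddcabc' goto ·  [P0 ends]
  7='c' goto a→18 b→12  [P1 ends]
  8='a' goto a→9
  9='aa' goto a→10
  10='aaa' goto d→11
  11='aaad' goto ·  [P2 ends]
  12='cb' goto ·  [P3 ends]
  13='b' goto c→14
  14='bc' goto a→15
  15='bca' goto c→16
  16='bcac' goto c→17
  17='bcacc' goto ·  [P4 ends]
  18='ca' goto c→21  [P5 ends]
  19='dc' goto a→20
  20='dca' goto ·  [P6 ends]
  21='cac' goto c→22
  22='cacc' goto ·  [P7 ends]

BFS fail/out derivation:
  fail(1) 'd': from fail(0)=0 chase 'd': 0 ⇒ 0;  out=∅∪out(0)=∅
  fail(7) 'c': from fail(0)=0 chase 'c': 0 ⇒ 0;  out={1}∪out(0)={1}
  fail(8) 'a': from fail(0)=0 chase 'a': 0 ⇒ 0;  out=∅∪out(0)=∅
  fail(13) 'b': from fail(0)=0 chase 'b': 0 ⇒ 0;  out=∅∪out(0)=∅
  fail(2) 'dd': from fail(1)=0 chase 'd': 0 ⇒ 1;  out=∅∪out(1)=∅
  fail(9) 'aa': from fail(8)=0 chase 'a': 0 ⇒ 8;  out=∅∪out(8)=∅
  fail(12) 'cb': from fail(7)=0 chase 'b': 0 ⇒ 13;  out={3}∪out(13)={3}
  fail(14) 'bc': from fail(13)=0 chase 'c': 0 ⇒ 7;  out=∅∪out(7)={1}
  fail(18) 'ca': from fail(7)=0 chase 'a': 0 ⇒ 8;  out={5}∪out(8)={5}
  fail(19) 'dc': from fail(1)=0 chase 'c': 0 ⇒ 7;  out=∅∪out(7)={1}
  fail(3) 'ddc': from fail(2)=1 chase 'c': 1 ⇒ 19;  out=∅∪out(19)={1}
  fail(10) 'aaa': from fail(9)=8 chase 'a': 8 ⇒ 9;  out=∅∪out(9)=∅
  fail(15) 'bca': from fail(14)=7 chase 'a': 7 ⇒ 18;  out=∅∪out(18)={5}
  fail(20) 'dca': from fail(19)=7 chase 'a': 7 ⇒ 18;  out={6}∪out(18)={5,6}
  fail(21) 'cac': from fail(18)=8 chase 'c': 8→0 ⇒ 7;  out=∅∪out(7)={1}
  fail(4) 'ddca': from fail(3)=19 chase 'a': 19 ⇒ 20;  out=∅∪out(20)={5,6}
  fail(11) 'aaad': from fail(10)=9 chase 'd': 9→8→0 ⇒ 1;  out={2}∪out(1)={2}
  fail(16) 'bcac': from fail(15)=18 chase 'c': 18 ⇒ 21;  out=∅∪out(21)={1}
  fail(22) 'cacc': from fail(21)=7 chase 'c': 7→0 ⇒ 7;  out={7}∪out(7)={1,7}
  fail(5) 'ddcab': from fail(4)=20 chase 'b': 20→18→8→0 ⇒ 13;  out=∅∪out(13)=∅
  fail(17) 'bcacc': from fail(16)=21 chase 'c': 21 ⇒ 22;  out={4}∪out(22)={1,4,7}
  fail(6) 'ddcabc': from fail(5)=13 chase 'c': 13 ⇒ 14;  out={0}∪out(14)={0,1}

Run:
[0] read 'd'  n0⇒n1
[1] read 'c'  n1⇒n19  → match P1@[1:1]
[2] read 'b'  n19⇒n12 (via fail)  → match P3@[1:2]
[3] read 'c'  n12⇒n14 (via fail)  → match P1@[3:3]
[4] read 'a'  n14⇒n15  → match P5@[3:4]
[5] read 'c'  n15⇒n16  → match P1@[5:5]
[6] read 'c'  n16⇒n17  → match P1@[6:6],P4@[2:6],P7@[3:6]
[7] read 'c'  n17⇒n7 (via fail)  → match P1@[7:7]
[8] read 'a'  n7⇒n18  → match P5@[7:8]
[9] read 'c'  n18⇒n21  → match P1@[9:9]
[10] read 'b'  n21⇒n12 (via fail)  → match P3@[9:10]
[11] read 'd'  n12⇒n1 (via fail)
[12] read 'b'  n1⇒n13 (via fail)
[13] read 'c'  n13⇒n14  → match P1@[13:13]
[14] read 'a'  n14⇒n15  → match P5@[13:14]
[15] read 'c'  n15⇒n16  → match P1@[15:15]
[16] read 'c'  n16⇒n17  → match P1@[16:16],P4@[12:16],P7@[13:16]
[17] read 'b'  n17⇒n12 (via fail)  → match P3@[16:17]
[18] read 'a'  n12⇒n8 (via fail)
[19] read 'a'  n8⇒n9
[20] read 'a'  n9⇒n10
[21] read 'a'  n10⇒n10 (via fail)
[22] read 'a'  n10⇒n10 (via fail)
[23] read 'd'  n10⇒n11  → match P2@[20:23]
[24] read 'd'  n11⇒n2 (via fail)
[25] read 'c'  n2⇒n3  → match P1@[25:25]

All matches (sorted): [[1,1],[2,3],[3,1],[4,5],[5,1],[6,1],[6,4],[6,7],[7,1],[8,5],[9,1],[10,3],[13,1],[14,5],[15,1],[16,1],[16,4],[16,7],[17,3],[23,2],[25,1]]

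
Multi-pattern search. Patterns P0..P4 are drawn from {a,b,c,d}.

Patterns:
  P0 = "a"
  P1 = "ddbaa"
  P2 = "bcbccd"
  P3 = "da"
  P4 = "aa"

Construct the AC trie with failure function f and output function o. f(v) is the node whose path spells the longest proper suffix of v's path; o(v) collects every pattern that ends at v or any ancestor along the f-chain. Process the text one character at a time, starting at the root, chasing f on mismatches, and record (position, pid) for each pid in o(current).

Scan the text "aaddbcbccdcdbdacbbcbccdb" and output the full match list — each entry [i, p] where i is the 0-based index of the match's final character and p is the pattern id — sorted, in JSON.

Construct AC machine:
Trie nodes:
  0='ε' goto a→1 b→7 d→2
  1='a' goto a→14  ←P0
  2='d' goto a→13 d→3
  3='dd' goto b→4
  4='ddb' goto a→5
  5='ddba' goto a→6
  6='ddbaa' goto ·  ←P1
  7='b' goto c→8
  8='bc' goto b→9
  9='bcb' goto c→10
  10='bcbc' goto c→11
  11='bcbcc' goto d→12
  12='bcbccd' goto ·  ←P2
  13='da' goto ·  ←P3
  14='aa' goto ·  ←P4

Failure links (BFS by depth):
  fail(1) 'a': from fail(0)=0 chase 'a': 0 ⇒ 0;  out={0}∪out(0)={0}
  fail(2) 'd': from fail(0)=0 chase 'd': 0 ⇒ 0;  out=∅∪out(0)=∅
  fail(7) 'b': from fail(0)=0 chase 'b': 0 ⇒ 0;  out=∅∪out(0)=∅
  fail(3) 'dd': from fail(2)=0 chase 'd': 0 ⇒ 2;  out=∅∪out(2)=∅
  fail(8) 'bc': from fail(7)=0 chase 'c': 0 ⇒ 0;  out=∅∪out(0)=∅
  fail(13) 'da': from fail(2)=0 chase 'a': 0 ⇒ 1;  out={3}∪out(1)={0,3}
  fail(14) 'aa': from fail(1)=0 chase 'a': 0 ⇒ 1;  out={4}∪out(1)={0,4}
  fail(4) 'ddb': from fail(3)=2 chase 'b': 2→0 ⇒ 7;  out=∅∪out(7)=∅
  fail(9) 'bcb': from fail(8)=0 chase 'b': 0 ⇒ 7;  out=∅∪out(7)=∅
  fail(5) 'ddba': from fail(4)=7 chase 'a': 7→0 ⇒ 1;  out=∅∪out(1)={0}
  fail(10) 'bcbc': from fail(9)=7 chase 'c': 7 ⇒ 8;  out=∅∪out(8)=∅
  fail(6) 'ddbaa': from fail(5)=1 chase 'a': 1 ⇒ 14;  out={1}∪out(14)={0,1,4}
  fail(11) 'bcbcc': from fail(10)=8 chase 'c': 8→0 ⇒ 0;  out=∅∪out(0)=∅
  fail(12) 'bcbccd': from fail(11)=0 chase 'd': 0 ⇒ 2;  out={2}∪out(2)={2}

Text stream:
i=0 'a': node 0→1  emit P0@[0:0]
i=1 'a': node 1→14  emit P0@[1:1],P4@[0:1]
i=2 'd': node 14→2 (fail-walked)
i=3 'd': node 2→3
i=4 'b': node 3→4
i=5 'c': node 4→8 (fail-walked)
i=6 'b': node 8→9
i=7 'c': node 9→10
i=8 'c': node 10→11
i=9 'd': node 11→12  emit P2@[4:9]
i=10 'c': node 12→0 (fail-walked)
i=11 'd': node 0→2
i=12 'b': node 2→7 (fail-walked)
i=13 'd': node 7→2 (fail-walked)
i=14 'a': node 2→13  emit P0@[14:14],P3@[13:14]
i=15 'c': node 13→0 (fail-walked)
i=16 'b': node 0→7
i=17 'b': node 7→7 (fail-walked)
i=18 'c': node 7→8
i=19 'b': node 8→9
i=20 'c': node 9→10
i=21 'c': node 10→11
i=22 'd': node 11→12  emit P2@[17:22]
i=23 'b': node 12→7 (fail-walked)

All matches (sorted): [[0,0],[1,0],[1,4],[9,2],[14,0],[14,3],[22,2]]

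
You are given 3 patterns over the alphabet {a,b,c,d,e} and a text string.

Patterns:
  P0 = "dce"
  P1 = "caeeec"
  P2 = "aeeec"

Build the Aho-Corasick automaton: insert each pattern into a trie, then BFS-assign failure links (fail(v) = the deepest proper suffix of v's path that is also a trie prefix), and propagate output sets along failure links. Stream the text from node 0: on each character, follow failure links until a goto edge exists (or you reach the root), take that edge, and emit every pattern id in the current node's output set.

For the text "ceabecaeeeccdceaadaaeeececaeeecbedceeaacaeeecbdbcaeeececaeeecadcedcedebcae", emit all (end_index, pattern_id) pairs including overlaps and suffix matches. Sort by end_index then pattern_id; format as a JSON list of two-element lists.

Build automaton:
Trie (insert patterns):
  n0 'ε': a→10 c→4 d→1
  n1 'd': c→2
  n2 'dc': e→3
  n3 'dce': ·  ←P0
  n4 'c': a→5
  n5 'ca': e→6
  n6 'cae': e→7
  n7 'caee': e→8
  n8 'caeee': c→9
  n9 'caeeec': ·  ←P1
  n10 'a': e→11
  n11 'ae': e→12
  n12 'aee': e→13
  n13 'aeee': c→14
  n14 'aeeec': ·  ←P2

Failure links (BFS by depth):
  n1('d'): parent n0 fail=0; on 'd' 0 → fail=0;  out ∅∪∅=∅
  n4('c'): parent n0 fail=0; on 'c' 0 → fail=0;  out ∅∪∅=∅
  n10('a'): parent n0 fail=0; on 'a' 0 → fail=0;  out ∅∪∅=∅
  n2('dc'): parent n1 fail=0; on 'c' 0 → fail=4;  out ∅∪∅=∅
  n5('ca'): parent n4 fail=0; on 'a' 0 → fail=10;  out ∅∪∅=∅
  n11('ae'): parent n10 fail=0; on 'e' 0 → fail=0;  out ∅∪∅=∅
  n3('dce'): parent n2 fail=4; on 'e' 4→0 → fail=0;  out {0}∪∅={0}
  n6('cae'): parent n5 fail=10; on 'e' 10 → fail=11;  out ∅∪∅=∅
  n12('aee'): parent n11 fail=0; on 'e' 0 → fail=0;  out ∅∪∅=∅
  n7('caee'): parent n6 fail=11; on 'e' 11 → fail=12;  out ∅∪∅=∅
  n13('aeee'): parent n12 fail=0; on 'e' 0 → fail=0;  out ∅∪∅=∅
  n8('caeee'): parent n7 fail=12; on 'e' 12 → fail=13;  out ∅∪∅=∅
  n14('aeeec'): parent n13 fail=0; on 'c' 0 → fail=4;  out {2}∪∅={2}
  n9('caeeec'): parent n8 fail=13; on 'c' 13 → fail=14;  out {1}∪{2}={1,2}

Run:
i=0 'c': node 0→4
i=1 'e': node 4→0 (via fail)
i=2 'a': node 0→10
i=3 'b': node 10→0 (via fail)
i=4 'e': node 0→0
i=5 'c': node 0→4
i=6 'a': node 4→5
i=7 'e': node 5→6
i=8 'e': node 6→7
i=9 'e': node 7→8
i=10 'c': node 8→9  emit P1@[5:10],P2@[6:10]
i=11 'c': node 9→4 (via fail)
i=12 'd': node 4→1 (via fail)
i=13 'c': node 1→2
i=14 'e': node 2→3  emit P0@[12:14]
i=15 'a': node 3→10 (via fail)
i=16 'a': node 10→10 (via fail)
i=17 'd': node 10→1 (via fail)
i=18 'a': node 1→10 (via fail)
i=19 'a': node 10→10 (via fail)
i=20 'e': node 10→11
i=21 'e': node 11→12
i=22 'e': node 12→13
i=23 'c': node 13→14  emit P2@[19:23]
i=24 'e': node 14→0 (via fail)
i=25 'c': node 0→4
i=26 'a': node 4→5
i=27 'e': node 5→6
i=28 'e': node 6→7
i=29 'e': node 7→8
i=30 'c': node 8→9  emit P1@[25:30],P2@[26:30]
i=31 'b': node 9→0 (via fail)
i=32 'e': node 0→0
i=33 'd': node 0→1
i=34 'c': node 1→2
i=35 'e': node 2→3  emit P0@[33:35]
i=36 'e': node 3→0 (via fail)
i=37 'a': node 0→10
i=38 'a': node 10→10 (via fail)
i=39 'c': node 10→4 (via fail)
i=40 'a': node 4→5
i=41 'e': node 5→6
i=42 'e': node 6→7
i=43 'e': node 7→8
i=44 'c': node 8→9  emit P1@[39:44],P2@[40:44]
i=45 'b': node 9→0 (via fail)
i=46 'd': node 0→1
i=47 'b': node 1→0 (via fail)
i=48 'c': node 0→4
i=49 'a': node 4→5
i=50 'e': node 5→6
i=51 'e': node 6→7
i=52 'e': node 7→8
i=53 'c': node 8→9  emit P1@[48:53],P2@[49:53]
i=54 'e': node 9→0 (via fail)
i=55 'c': node 0→4
i=56 'a': node 4→5
i=57 'e': node 5→6
i=58 'e': node 6→7
i=59 'e': node 7→8
i=60 'c': node 8→9  emit P1@[55:60],P2@[56:60]
i=61 'a': node 9→5 (via fail)
i=62 'd': node 5→1 (via fail)
i=63 'c': node 1→2
i=64 'e': node 2→3  emit P0@[62:64]
i=65 'd': node 3→1 (via fail)
i=66 'c': node 1→2
i=67 'e': node 2→3  emit P0@[65:67]
i=68 'd': node 3→1 (via fail)
i=69 'e': node 1→0 (via fail)
i=70 'b': node 0→0
i=71 'c': node 0→4
i=72 'a': node 4→5
i=73 'e': node 5→6

Matches: [[10,1],[10,2],[14,0],[23,2],[30,1],[30,2],[35,0],[44,1],[44,2],[53,1],[53,2],[60,1],[60,2],[64,0],[67,0]]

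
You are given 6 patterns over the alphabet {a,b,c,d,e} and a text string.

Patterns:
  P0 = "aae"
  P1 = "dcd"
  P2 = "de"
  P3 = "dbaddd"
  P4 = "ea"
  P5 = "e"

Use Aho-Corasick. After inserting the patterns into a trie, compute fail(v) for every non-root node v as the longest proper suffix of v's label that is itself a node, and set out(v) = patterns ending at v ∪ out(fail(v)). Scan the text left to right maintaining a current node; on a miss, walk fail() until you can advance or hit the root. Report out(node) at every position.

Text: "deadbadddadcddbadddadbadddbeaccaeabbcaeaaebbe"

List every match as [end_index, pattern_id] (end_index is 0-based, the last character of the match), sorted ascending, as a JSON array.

Construct AC machine:
Trie nodes:
  0='ε' goto a→1 d→4 e→13
  1='a' goto a→2
  2='aa' goto e→3
  3='aae' goto ·  [P0 ends]
  4='d' goto b→8 c→5 e→7
  5='dc' goto d→6
  6='dcd' goto ·  [P1 ends]
  7='de' goto ·  [P2 ends]
  8='db' goto a→9
  9='dba' goto d→10
  10='dbad' goto d→11
  11='dbadd' goto d→12
  12='dbaddd' goto ·  [P3 ends]
  13='e' goto a→14  [P5 ends]
  14='ea' goto ·  [P4 ends]

BFS fail/out derivation:
  fail(1) 'a': from fail(0)=0 chase 'a': 0 ⇒ 0;  out=∅∪out(0)=∅
  fail(4) 'd': from fail(0)=0 chase 'd': 0 ⇒ 0;  out=∅∪out(0)=∅
  fail(13) 'e': from fail(0)=0 chase 'e': 0 ⇒ 0;  out={5}∪out(0)={5}
  fail(2) 'aa': from fail(1)=0 chase 'a': 0 ⇒ 1;  out=∅∪out(1)=∅
  fail(5) 'dc': from fail(4)=0 chase 'c': 0 ⇒ 0;  out=∅∪out(0)=∅
  fail(7) 'de': from fail(4)=0 chase 'e': 0 ⇒ 13;  out={2}∪out(13)={2,5}
  fail(8) 'db': from fail(4)=0 chase 'b': 0 ⇒ 0;  out=∅∪out(0)=∅
  fail(14) 'ea': from fail(13)=0 chase 'a': 0 ⇒ 1;  out={4}∪out(1)={4}
  fail(3) 'aae': from fail(2)=1 chase 'e': 1→0 ⇒ 13;  out={0}∪out(13)={0,5}
  fail(6) 'dcd': from fail(5)=0 chase 'd': 0 ⇒ 4;  out={1}∪out(4)={1}
  fail(9) 'dba': from fail(8)=0 chase 'a': 0 ⇒ 1;  out=∅∪out(1)=∅
  fail(10) 'dbad': from fail(9)=1 chase 'd': 1→0 ⇒ 4;  out=∅∪out(4)=∅
  fail(11) 'dbadd': from fail(10)=4 chase 'd': 4→0 ⇒ 4;  out=∅∪out(4)=∅
  fail(12) 'dbaddd': from fail(11)=4 chase 'd': 4→0 ⇒ 4;  out={3}∪out(4)={3}

Run:
pos 0 'd': at 4
pos 1 'e': at 7  emit P2@[0:1],P5@[1:1]
pos 2 'a': at 14 ·f  emit P4@[1:2]
pos 3 'd': at 4 ·f
pos 4 'b': at 8
pos 5 'a': at 9
pos 6 'd': at 10
pos 7 'd': at 11
pos 8 'd': at 12  emit P3@[3:8]
pos 9 'a': at 1 ·f
pos 10 'd': at 4 ·f
pos 11 'c': at 5
pos 12 'd': at 6  emit P1@[10:12]
pos 13 'd': at 4 ·f
pos 14 'b': at 8
pos 15 'a': at 9
pos 16 'd': at 10
pos 17 'd': at 11
pos 18 'd': at 12  emit P3@[13:18]
pos 19 'a': at 1 ·f
pos 20 'd': at 4 ·f
pos 21 'b': at 8
pos 22 'a': at 9
pos 23 'd': at 10
pos 24 'd': at 11
pos 25 'd': at 12  emit P3@[20:25]
pos 26 'b': at 8 ·f
pos 27 'e': at 13 ·f  emit P5@[27:27]
pos 28 'a': at 14  emit P4@[27:28]
pos 29 'c': at 0 ·f
pos 30 'c': at 0
pos 31 'a': at 1
pos 32 'e': at 13 ·f  emit P5@[32:32]
pos 33 'a': at 14  emit P4@[32:33]
pos 34 'b': at 0 ·f
pos 35 'b': at 0
pos 36 'c': at 0
pos 37 'a': at 1
pos 38 'e': at 13 ·f  emit P5@[38:38]
pos 39 'a': at 14  emit P4@[38:39]
pos 40 'a': at 2 ·f
pos 41 'e': at 3  emit P0@[39:41],P5@[41:41]
pos 42 'b': at 0 ·f
pos 43 'b': at 0
pos 44 'e': at 13  emit P5@[44:44]

All matches (sorted): [[1,2],[1,5],[2,4],[8,3],[12,1],[18,3],[25,3],[27,5],[28,4],[32,5],[33,4],[38,5],[39,4],[41,0],[41,5],[44,5]]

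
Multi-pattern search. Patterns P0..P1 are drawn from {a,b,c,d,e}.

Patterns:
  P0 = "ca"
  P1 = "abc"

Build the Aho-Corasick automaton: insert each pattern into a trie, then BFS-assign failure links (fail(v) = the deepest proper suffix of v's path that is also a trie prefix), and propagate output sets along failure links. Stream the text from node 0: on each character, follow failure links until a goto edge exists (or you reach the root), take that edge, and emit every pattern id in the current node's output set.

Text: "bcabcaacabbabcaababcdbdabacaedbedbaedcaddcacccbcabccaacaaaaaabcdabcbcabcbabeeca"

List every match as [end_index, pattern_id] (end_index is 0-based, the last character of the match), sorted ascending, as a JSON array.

Construct AC machine:
Trie nodes:
  0='ε' goto a→3 c→1
  1='c' goto a→2
  2='ca' goto ·  [P0 ends]
  3='a' goto b→4
  4='ab' goto c→5
  5='abc' goto ·  [P1 ends]

BFS fail/out derivation:
  fail(1) 'c': from fail(0)=0 chase 'c': 0 ⇒ 0;  out=∅∪out(0)=∅
  fail(3) 'a': from fail(0)=0 chase 'a': 0 ⇒ 0;  out=∅∪out(0)=∅
  fail(2) 'ca': from fail(1)=0 chase 'a': 0 ⇒ 3;  out={0}∪out(3)={0}
  fail(4) 'ab': from fail(3)=0 chase 'b': 0 ⇒ 0;  out=∅∪out(0)=∅
  fail(5) 'abc': from fail(4)=0 chase 'c': 0 ⇒ 1;  out={1}∪out(1)={1}

Text stream:
pos 0 'b': at 0
pos 1 'c': at 1
pos 2 'a': at 2  ** P0@[1:2]
pos 3 'b': at 4 (fail-walked)
pos 4 'c': at 5  ** P1@[2:4]
pos 5 'a': at 2 (fail-walked)  ** P0@[4:5]
pos 6 'a': at 3 (fail-walked)
pos 7 'c': at 1 (fail-walked)
pos 8 'a': at 2  ** P0@[7:8]
pos 9 'b': at 4 (fail-walked)
pos 10 'b': at 0 (fail-walked)
pos 11 'a': at 3
pos 12 'b': at 4
pos 13 'c': at 5  ** P1@[11:13]
pos 14 'a': at 2 (fail-walked)  ** P0@[13:14]
pos 15 'a': at 3 (fail-walked)
pos 16 'b': at 4
pos 17 'a': at 3 (fail-walked)
pos 18 'b': at 4
pos 19 'c': at 5  ** P1@[17:19]
pos 20 'd': at 0 (fail-walked)
pos 21 'b': at 0
pos 22 'd': at 0
pos 23 'a': at 3
pos 24 'b': at 4
pos 25 'a': at 3 (fail-walked)
pos 26 'c': at 1 (fail-walked)
pos 27 'a': at 2  ** P0@[26:27]
pos 28 'e': at 0 (fail-walked)
pos 29 'd': at 0
pos 30 'b': at 0
pos 31 'e': at 0
pos 32 'd': at 0
pos 33 'b': at 0
pos 34 'a': at 3
pos 35 'e': at 0 (fail-walked)
pos 36 'd': at 0
pos 37 'c': at 1
pos 38 'a': at 2  ** P0@[37:38]
pos 39 'd': at 0 (fail-walked)
pos 40 'd': at 0
pos 41 'c': at 1
pos 42 'a': at 2  ** P0@[41:42]
pos 43 'c': at 1 (fail-walked)
pos 44 'c': at 1 (fail-walked)
pos 45 'c': at 1 (fail-walked)
pos 46 'b': at 0 (fail-walked)
pos 47 'c': at 1
pos 48 'a': at 2  ** P0@[47:48]
pos 49 'b': at 4 (fail-walked)
pos 50 'c': at 5  ** P1@[48:50]
pos 51 'c': at 1 (fail-walked)
pos 52 'a': at 2  ** P0@[51:52]
pos 53 'a': at 3 (fail-walked)
pos 54 'c': at 1 (fail-walked)
pos 55 'a': at 2  ** P0@[54:55]
pos 56 'a': at 3 (fail-walked)
pos 57 'a': at 3 (fail-walked)
pos 58 'a': at 3 (fail-walked)
pos 59 'a': at 3 (fail-walked)
pos 60 'a': at 3 (fail-walked)
pos 61 'b': at 4
pos 62 'c': at 5  ** P1@[60:62]
pos 63 'd': at 0 (fail-walked)
pos 64 'a': at 3
pos 65 'b': at 4
pos 66 'c': at 5  ** P1@[64:66]
pos 67 'b': at 0 (fail-walked)
pos 68 'c': at 1
pos 69 'a': at 2  ** P0@[68:69]
pos 70 'b': at 4 (fail-walked)
pos 71 'c': at 5  ** P1@[69:71]
pos 72 'b': at 0 (fail-walked)
pos 73 'a': at 3
pos 74 'b': at 4
pos 75 'e': at 0 (fail-walked)
pos 76 'e': at 0
pos 77 'c': at 1
pos 78 'a': at 2  ** P0@[77:78]

All matches (sorted): [[2,0],[4,1],[5,0],[8,0],[13,1],[14,0],[19,1],[27,0],[38,0],[42,0],[48,0],[50,1],[52,0],[55,0],[62,1],[66,1],[69,0],[71,1],[78,0]]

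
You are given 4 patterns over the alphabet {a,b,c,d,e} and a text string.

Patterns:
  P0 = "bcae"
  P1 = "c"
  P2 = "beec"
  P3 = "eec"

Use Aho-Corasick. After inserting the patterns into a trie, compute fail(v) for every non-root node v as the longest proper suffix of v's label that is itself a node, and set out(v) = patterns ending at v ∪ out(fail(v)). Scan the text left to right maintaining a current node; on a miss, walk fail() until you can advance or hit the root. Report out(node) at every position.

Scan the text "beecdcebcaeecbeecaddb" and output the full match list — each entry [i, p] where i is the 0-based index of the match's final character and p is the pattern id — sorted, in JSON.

Construct AC machine:
Trie (insert patterns):
  0='ε' goto b→1 c→5 e→9
  1='b' goto c→2 e→6
  2='bc' goto a→3
  3='bca' goto e→4
  4='bcae' goto ·  [P0 ends]
  5='c' goto ·  [P1 ends]
  6='be' goto e→7
  7='bee' goto c→8
  8='beec' goto ·  [P2 ends]
  9='e' goto e→10
  10='ee' goto c→11
  11='eec' goto ·  [P3 ends]

BFS fail/out derivation:
  fail(1) 'b': from fail(0)=0 chase 'b': 0 ⇒ 0;  out=∅∪out(0)=∅
  fail(5) 'c': from fail(0)=0 chase 'c': 0 ⇒ 0;  out={1}∪out(0)={1}
  fail(9) 'e': from fail(0)=0 chase 'e': 0 ⇒ 0;  out=∅∪out(0)=∅
  fail(2) 'bc': from fail(1)=0 chase 'c': 0 ⇒ 5;  out=∅∪out(5)={1}
  fail(6) 'be': from fail(1)=0 chase 'e': 0 ⇒ 9;  out=∅∪out(9)=∅
  fail(10) 'ee': from fail(9)=0 chase 'e': 0 ⇒ 9;  out=∅∪out(9)=∅
  fail(3) 'bca': from fail(2)=5 chase 'a': 5→0 ⇒ 0;  out=∅∪out(0)=∅
  fail(7) 'bee': from fail(6)=9 chase 'e': 9 ⇒ 10;  out=∅∪out(10)=∅
  fail(11) 'eec': from fail(10)=9 chase 'c': 9→0 ⇒ 5;  out={3}∪out(5)={1,3}
  fail(4) 'bcae': from fail(3)=0 chase 'e': 0 ⇒ 9;  out={0}∪out(9)={0}
  fail(8) 'beec': from fail(7)=10 chase 'c': 10 ⇒ 11;  out={2}∪out(11)={1,2,3}

Run:
i=0 'b': node 0→1
i=1 'e': node 1→6
i=2 'e': node 6→7
i=3 'c': node 7→8  ** P1@[3:3],P2@[0:3],P3@[1:3]
i=4 'd': node 8→0 ·f
i=5 'c': node 0→5  ** P1@[5:5]
i=6 'e': node 5→9 ·f
i=7 'b': node 9→1 ·f
i=8 'c': node 1→2  ** P1@[8:8]
i=9 'a': node 2→3
i=10 'e': node 3→4  ** P0@[7:10]
i=11 'e': node 4→10 ·f
i=12 'c': node 10→11  ** P1@[12:12],P3@[10:12]
i=13 'b': node 11→1 ·f
i=14 'e': node 1→6
i=15 'e': node 6→7
i=16 'c': node 7→8  ** P1@[16:16],P2@[13:16],P3@[14:16]
i=17 'a': node 8→0 ·f
i=18 'd': node 0→0
i=19 'd': node 0→0
i=20 'b': node 0→1

Result: [[3,1],[3,2],[3,3],[5,1],[8,1],[10,0],[12,1],[12,3],[16,1],[16,2],[16,3]]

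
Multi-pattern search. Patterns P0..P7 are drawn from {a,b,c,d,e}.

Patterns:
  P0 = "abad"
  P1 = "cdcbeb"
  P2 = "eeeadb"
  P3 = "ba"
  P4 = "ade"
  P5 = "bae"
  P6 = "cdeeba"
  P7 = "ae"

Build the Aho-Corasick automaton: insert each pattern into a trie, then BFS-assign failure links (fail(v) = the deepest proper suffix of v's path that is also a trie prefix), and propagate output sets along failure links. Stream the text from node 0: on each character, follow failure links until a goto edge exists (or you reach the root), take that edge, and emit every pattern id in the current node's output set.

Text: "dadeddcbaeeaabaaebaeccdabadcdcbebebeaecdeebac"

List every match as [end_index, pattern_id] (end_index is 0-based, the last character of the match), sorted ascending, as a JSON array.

Build:
Trie (insert patterns):
  n0 'ε': a→1 b→17 c→5 e→11
  n1 'a': b→2 d→19 e→26
  n2 'ab': a→3
  n3 'aba': d→4
  n4 'abad': ·  ←P0
  n5 'c': d→6
  n6 'cd': c→7 e→22
  n7 'cdc': b→8
  n8 'cdcb': e→9
  n9 'cdcbe': b→10
  n10 'cdcbeb': ·  ←P1
  n11 'e': e→12
  n12 'ee': e→13
  n13 'eee': a→14
  n14 'eeea': d→15
  n15 'eeead': b→16
  n16 'eeeadb': ·  ←P2
  n17 'b': a→18
  n18 'ba': e→21  ←P3
  n19 'ad': e→20
  n20 'ade': ·  ←P4
  n21 'bae': ·  ←P5
  n22 'cde': e→23
  n23 'cdee': b→24
  n24 'cdeeb': a→25
  n25 'cdeeba': ·  ←P6
  n26 'ae': ·  ←P7

Failure links (BFS by depth):
  fail(1) 'a': from fail(0)=0 chase 'a': 0 ⇒ 0;  out=∅∪out(0)=∅
  fail(5) 'c': from fail(0)=0 chase 'c': 0 ⇒ 0;  out=∅∪out(0)=∅
  fail(11) 'e': from fail(0)=0 chase 'e': 0 ⇒ 0;  out=∅∪out(0)=∅
  fail(17) 'b': from fail(0)=0 chase 'b': 0 ⇒ 0;  out=∅∪out(0)=∅
  fail(2) 'ab': from fail(1)=0 chase 'b': 0 ⇒ 17;  out=∅∪out(17)=∅
  fail(6) 'cd': from fail(5)=0 chase 'd': 0 ⇒ 0;  out=∅∪out(0)=∅
  fail(12) 'ee': from fail(11)=0 chase 'e': 0 ⇒ 11;  out=∅∪out(11)=∅
  fail(18) 'ba': from fail(17)=0 chase 'a': 0 ⇒ 1;  out={3}∪out(1)={3}
  fail(19) 'ad': from fail(1)=0 chase 'd': 0 ⇒ 0;  out=∅∪out(0)=∅
  fail(26) 'ae': from fail(1)=0 chase 'e': 0 ⇒ 11;  out={7}∪out(11)={7}
  fail(3) 'aba': from fail(2)=17 chase 'a': 17 ⇒ 18;  out=∅∪out(18)={3}
  fail(7) 'cdc': from fail(6)=0 chase 'c': 0 ⇒ 5;  out=∅∪out(5)=∅
  fail(13) 'eee': from fail(12)=11 chase 'e': 11 ⇒ 12;  out=∅∪out(12)=∅
  fail(20) 'ade': from fail(19)=0 chase 'e': 0 ⇒ 11;  out={4}∪out(11)={4}
  fail(21) 'bae': from fail(18)=1 chase 'e': 1 ⇒ 26;  out={5}∪out(26)={5,7}
  fail(22) 'cde': from fail(6)=0 chase 'e': 0 ⇒ 11;  out=∅∪out(11)=∅
  fail(4) 'abad': from fail(3)=18 chase 'd': 18→1 ⇒ 19;  out={0}∪out(19)={0}
  fail(8) 'cdcb': from fail(7)=5 chase 'b': 5→0 ⇒ 17;  out=∅∪out(17)=∅
  fail(14) 'eeea': from fail(13)=12 chase 'a': 12→11→0 ⇒ 1;  out=∅∪out(1)=∅
  fail(23) 'cdee': from fail(22)=11 chase 'e': 11 ⇒ 12;  out=∅∪out(12)=∅
  fail(9) 'cdcbe': from fail(8)=17 chase 'e': 17→0 ⇒ 11;  out=∅∪out(11)=∅
  fail(15) 'eeead': from fail(14)=1 chase 'd': 1 ⇒ 19;  out=∅∪out(19)=∅
  fail(24) 'cdeeb': from fail(23)=12 chase 'b': 12→11→0 ⇒ 17;  out=∅∪out(17)=∅
  fail(10) 'cdcbeb': from fail(9)=11 chase 'b': 11→0 ⇒ 17;  out={1}∪out(17)={1}
  fail(16) 'eeeadb': from fail(15)=19 chase 'b': 19→0 ⇒ 17;  out={2}∪out(17)={2}
  fail(25) 'cdeeba': from fail(24)=17 chase 'a': 17 ⇒ 18;  out={6}∪out(18)={3,6}

Run:
pos 0 'd': at 0
pos 1 'a': at 1
pos 2 'd': at 19
pos 3 'e': at 20  → match P4@[1:3]
pos 4 'd': at 0 ·f
pos 5 'd': at 0
pos 6 'c': at 5
pos 7 'b': at 17 ·f
pos 8 'a': at 18  → match P3@[7:8]
pos 9 'e': at 21  → match P5@[7:9],P7@[8:9]
pos 10 'e': at 12 ·f
pos 11 'a': at 1 ·f
pos 12 'a': at 1 ·f
pos 13 'b': at 2
pos 14 'a': at 3  → match P3@[13:14]
pos 15 'a': at 1 ·f
pos 16 'e': at 26  → match P7@[15:16]
pos 17 'b': at 17 ·f
pos 18 'a': at 18  → match P3@[17:18]
pos 19 'e': at 21  → match P5@[17:19],P7@[18:19]
pos 20 'c': at 5 ·f
pos 21 'c': at 5 ·f
pos 22 'd': at 6
pos 23 'a': at 1 ·f
pos 24 'b': at 2
pos 25 'a': at 3  → match P3@[24:25]
pos 26 'd': at 4  → match P0@[23:26]
pos 27 'c': at 5 ·f
pos 28 'd': at 6
pos 29 'c': at 7
pos 30 'b': at 8
pos 31 'e': at 9
pos 32 'b': at 10  → match P1@[27:32]
pos 33 'e': at 11 ·f
pos 34 'b': at 17 ·f
pos 35 'e': at 11 ·f
pos 36 'a': at 1 ·f
pos 37 'e': at 26  → match P7@[36:37]
pos 38 'c': at 5 ·f
pos 39 'd': at 6
pos 40 'e': at 22
pos 41 'e': at 23
pos 42 'b': at 24
pos 43 'a': at 25  → match P3@[42:43],P6@[38:43]
pos 44 'c': at 5 ·f

All matches (sorted): [[3,4],[8,3],[9,5],[9,7],[14,3],[16,7],[18,3],[19,5],[19,7],[25,3],[26,0],[32,1],[37,7],[43,3],[43,6]]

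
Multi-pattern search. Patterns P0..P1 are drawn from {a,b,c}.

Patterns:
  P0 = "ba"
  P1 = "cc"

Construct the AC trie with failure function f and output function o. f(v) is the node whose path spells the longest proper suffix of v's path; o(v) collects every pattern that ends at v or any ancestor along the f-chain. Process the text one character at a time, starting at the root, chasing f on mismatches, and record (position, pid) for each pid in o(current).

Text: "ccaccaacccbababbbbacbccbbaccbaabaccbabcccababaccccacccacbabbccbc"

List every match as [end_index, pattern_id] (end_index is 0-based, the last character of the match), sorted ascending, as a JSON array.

Build:
Trie (insert patterns):
  0='ε' goto b→1 c→3
  1='b' goto a→2
  2='ba' goto ·  [P0 ends]
  3='c' goto c→4
  4='cc' goto ·  [P1 ends]

BFS fail/out derivation:
  fail(1) 'b': from fail(0)=0 chase 'b': 0 ⇒ 0;  out=∅∪out(0)=∅
  fail(3) 'c': from fail(0)=0 chase 'c': 0 ⇒ 0;  out=∅∪out(0)=∅
  fail(2) 'ba': from fail(1)=0 chase 'a': 0 ⇒ 0;  out={0}∪out(0)={0}
  fail(4) 'cc': from fail(3)=0 chase 'c': 0 ⇒ 3;  out={1}∪out(3)={1}

Run:
pos 0 'c': at 3
pos 1 'c': at 4  ** P1@[0:1]
pos 2 'a': at 0 (fail-walked)
pos 3 'c': at 3
pos 4 'c': at 4  ** P1@[3:4]
pos 5 'a': at 0 (fail-walked)
pos 6 'a': at 0
pos 7 'c': at 3
pos 8 'c': at 4  ** P1@[7:8]
pos 9 'c': at 4 (fail-walked)  ** P1@[8:9]
pos 10 'b': at 1 (fail-walked)
pos 11 'a': at 2  ** P0@[10:11]
pos 12 'b': at 1 (fail-walked)
pos 13 'a': at 2  ** P0@[12:13]
pos 14 'b': at 1 (fail-walked)
pos 15 'b': at 1 (fail-walked)
pos 16 'b': at 1 (fail-walked)
pos 17 'b': at 1 (fail-walked)
pos 18 'a': at 2  ** P0@[17:18]
pos 19 'c': at 3 (fail-walked)
pos 20 'b': at 1 (fail-walked)
pos 21 'c': at 3 (fail-walked)
pos 22 'c': at 4  ** P1@[21:22]
pos 23 'b': at 1 (fail-walked)
pos 24 'b': at 1 (fail-walked)
pos 25 'a': at 2  ** P0@[24:25]
pos 26 'c': at 3 (fail-walked)
pos 27 'c': at 4  ** P1@[26:27]
pos 28 'b': at 1 (fail-walked)
pos 29 'a': at 2  ** P0@[28:29]
pos 30 'a': at 0 (fail-walked)
pos 31 'b': at 1
pos 32 'a': at 2  ** P0@[31:32]
pos 33 'c': at 3 (fail-walked)
pos 34 'c': at 4  ** P1@[33:34]
pos 35 'b': at 1 (fail-walked)
pos 36 'a': at 2  ** P0@[35:36]
pos 37 'b': at 1 (fail-walked)
pos 38 'c': at 3 (fail-walked)
pos 39 'c': at 4  ** P1@[38:39]
pos 40 'c': at 4 (fail-walked)  ** P1@[39:40]
pos 41 'a': at 0 (fail-walked)
pos 42 'b': at 1
pos 43 'a': at 2  ** P0@[42:43]
pos 44 'b': at 1 (fail-walked)
pos 45 'a': at 2  ** P0@[44:45]
pos 46 'c': at 3 (fail-walked)
pos 47 'c': at 4  ** P1@[46:47]
pos 48 'c': at 4 (fail-walked)  ** P1@[47:48]
pos 49 'c': at 4 (fail-walked)  ** P1@[48:49]
pos 50 'a': at 0 (fail-walked)
pos 51 'c': at 3
pos 52 'c': at 4  ** P1@[51:52]
pos 53 'c': at 4 (fail-walked)  ** P1@[52:53]
pos 54 'a': at 0 (fail-walked)
pos 55 'c': at 3
pos 56 'b': at 1 (fail-walked)
pos 57 'a': at 2  ** P0@[56:57]
pos 58 'b': at 1 (fail-walked)
pos 59 'b': at 1 (fail-walked)
pos 60 'c': at 3 (fail-walked)
pos 61 'c': at 4  ** P1@[60:61]
pos 62 'b': at 1 (fail-walked)
pos 63 'c': at 3 (fail-walked)

Matches: [[1,1],[4,1],[8,1],[9,1],[11,0],[13,0],[18,0],[22,1],[25,0],[27,1],[29,0],[32,0],[34,1],[36,0],[39,1],[40,1],[43,0],[45,0],[47,1],[48,1],[49,1],[52,1],[53,1],[57,0],[61,1]]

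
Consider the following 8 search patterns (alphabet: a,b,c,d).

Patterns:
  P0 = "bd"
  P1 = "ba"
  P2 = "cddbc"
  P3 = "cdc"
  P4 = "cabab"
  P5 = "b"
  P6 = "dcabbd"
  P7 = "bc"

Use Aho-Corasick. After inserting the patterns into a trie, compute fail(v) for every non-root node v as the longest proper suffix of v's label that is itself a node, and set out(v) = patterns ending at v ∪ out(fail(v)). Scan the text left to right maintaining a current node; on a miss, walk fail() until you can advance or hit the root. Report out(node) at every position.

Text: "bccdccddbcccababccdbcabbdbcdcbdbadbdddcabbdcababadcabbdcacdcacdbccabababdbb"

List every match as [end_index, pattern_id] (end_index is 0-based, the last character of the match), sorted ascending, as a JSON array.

Build automaton:
Trie nodes:
  n0 'ε': b→1 c→4 d→14
  n1 'b': a→3 c→20 d→2  ←P5
  n2 'bd': ·  ←P0
  n3 'ba': ·  ←P1
  n4 'c': a→10 d→5
  n5 'cd': c→9 d→6
  n6 'cdd': b→7
  n7 'cddb': c→8
  n8 'cddbc': ·  ←P2
  n9 'cdc': ·  ←P3
  n10 'ca': b→11
  n11 'cab': a→12
  n12 'caba': b→13
  n13 'cabab': ·  ←P4
  n14 'd': c→15
  n15 'dc': a→16
  n16 'dca': b→17
  n17 'dcab': b→18
  n18 'dcabb': d→19
  n19 'dcabbd': ·  ←P6
  n20 'bc': ·  ←P7

Failure links (BFS by depth):
  n1('b'): parent n0 fail=0; on 'b' 0 → fail=0;  out {5}∪∅={5}
  n4('c'): parent n0 fail=0; on 'c' 0 → fail=0;  out ∅∪∅=∅
  n14('d'): parent n0 fail=0; on 'd' 0 → fail=0;  out ∅∪∅=∅
  n2('bd'): parent n1 fail=0; on 'd' 0 → fail=14;  out {0}∪∅={0}
  n3('ba'): parent n1 fail=0; on 'a' 0 → fail=0;  out {1}∪∅={1}
  n5('cd'): parent n4 fail=0; on 'd' 0 → fail=14;  out ∅∪∅=∅
  n10('ca'): parent n4 fail=0; on 'a' 0 → fail=0;  out ∅∪∅=∅
  n15('dc'): parent n14 fail=0; on 'c' 0 → fail=4;  out ∅∪∅=∅
  n20('bc'): parent n1 fail=0; on 'c' 0 → fail=4;  out {7}∪∅={7}
  n6('cdd'): parent n5 fail=14; on 'd' 14→0 → fail=14;  out ∅∪∅=∅
  n9('cdc'): parent n5 fail=14; on 'c' 14 → fail=15;  out {3}∪∅={3}
  n11('cab'): parent n10 fail=0; on 'b' 0 → fail=1;  out ∅∪{5}={5}
  n16('dca'): parent n15 fail=4; on 'a' 4 → fail=10;  out ∅∪∅=∅
  n7('cddb'): parent n6 fail=14; on 'b' 14→0 → fail=1;  out ∅∪{5}={5}
  n12('caba'): parent n11 fail=1; on 'a' 1 → fail=3;  out ∅∪{1}={1}
  n17('dcab'): parent n16 fail=10; on 'b' 10 → fail=11;  out ∅∪{5}={5}
  n8('cddbc'): parent n7 fail=1; on 'c' 1 → fail=20;  out {2}∪{7}={2,7}
  n13('cabab'): parent n12 fail=3; on 'b' 3→0 → fail=1;  out {4}∪{5}={4,5}
  n18('dcabb'): parent n17 fail=11; on 'b' 11→1→0 → fail=1;  out ∅∪{5}={5}
  n19('dcabbd'): parent n18 fail=1; on 'd' 1 → fail=2;  out {6}∪{0}={0,6}

Text stream:
pos 0 'b': at 1  → match P5@[0:0]
pos 1 'c': at 20  → match P7@[0:1]
pos 2 'c': at 4 ·f
pos 3 'd': at 5
pos 4 'c': at 9  → match P3@[2:4]
pos 5 'c': at 4 ·f
pos 6 'd': at 5
pos 7 'd': at 6
pos 8 'b': at 7  → match P5@[8:8]
pos 9 'c': at 8  → match P2@[5:9],P7@[8:9]
pos 10 'c': at 4 ·f
pos 11 'c': at 4 ·f
pos 12 'a': at 10
pos 13 'b': at 11  → match P5@[13:13]
pos 14 'a': at 12  → match P1@[13:14]
pos 15 'b': at 13  → match P4@[11:15],P5@[15:15]
pos 16 'c': at 20 ·f  → match P7@[15:16]
pos 17 'c': at 4 ·f
pos 18 'd': at 5
pos 19 'b': at 1 ·f  → match P5@[19:19]
pos 20 'c': at 20  → match P7@[19:20]
pos 21 'a': at 10 ·f
pos 22 'b': at 11  → match P5@[22:22]
pos 23 'b': at 1 ·f  → match P5@[23:23]
pos 24 'd': at 2  → match P0@[23:24]
pos 25 'b': at 1 ·f  → match P5@[25:25]
pos 26 'c': at 20  → match P7@[25:26]
pos 27 'd': at 5 ·f
pos 28 'c': at 9  → match P3@[26:28]
pos 29 'b': at 1 ·f  → match P5@[29:29]
pos 30 'd': at 2  → match P0@[29:30]
pos 31 'b': at 1 ·f  → match P5@[31:31]
pos 32 'a': at 3  → match P1@[31:32]
pos 33 'd': at 14 ·f
pos 34 'b': at 1 ·f  → match P5@[34:34]
pos 35 'd': at 2  → match P0@[34:35]
pos 36 'd': at 14 ·f
pos 37 'd': at 14 ·f
pos 38 'c': at 15
pos 39 'a': at 16
pos 40 'b': at 17  → match P5@[40:40]
pos 41 'b': at 18  → match P5@[41:41]
pos 42 'd': at 19  → match P0@[41:42],P6@[37:42]
pos 43 'c': at 15 ·f
pos 44 'a': at 16
pos 45 'b': at 17  → match P5@[45:45]
pos 46 'a': at 12 ·f  → match P1@[45:46]
pos 47 'b': at 13  → match P4@[43:47],P5@[47:47]
pos 48 'a': at 3 ·f  → match P1@[47:48]
pos 49 'd': at 14 ·f
pos 50 'c': at 15
pos 51 'a': at 16
pos 52 'b': at 17  → match P5@[52:52]
pos 53 'b': at 18  → match P5@[53:53]
pos 54 'd': at 19  → match P0@[53:54],P6@[49:54]
pos 55 'c': at 15 ·f
pos 56 'a': at 16
pos 57 'c': at 4 ·f
pos 58 'd': at 5
pos 59 'c': at 9  → match P3@[57:59]
pos 60 'a': at 16 ·f
pos 61 'c': at 4 ·f
pos 62 'd': at 5
pos 63 'b': at 1 ·f  → match P5@[63:63]
pos 64 'c': at 20  → match P7@[63:64]
pos 65 'c': at 4 ·f
pos 66 'a': at 10
pos 67 'b': at 11  → match P5@[67:67]
pos 68 'a': at 12  → match P1@[67:68]
pos 69 'b': at 13  → match P4@[65:69],P5@[69:69]
pos 70 'a': at 3 ·f  → match P1@[69:70]
pos 71 'b': at 1 ·f  → match P5@[71:71]
pos 72 'd': at 2  → match P0@[71:72]
pos 73 'b': at 1 ·f  → match P5@[73:73]
pos 74 'b': at 1 ·f  → match P5@[74:74]

Matches: [[0,5],[1,7],[4,3],[8,5],[9,2],[9,7],[13,5],[14,1],[15,4],[15,5],[16,7],[19,5],[20,7],[22,5],[23,5],[24,0],[25,5],[26,7],[28,3],[29,5],[30,0],[31,5],[32,1],[34,5],[35,0],[40,5],[41,5],[42,0],[42,6],[45,5],[46,1],[47,4],[47,5],[48,1],[52,5],[53,5],[54,0],[54,6],[59,3],[63,5],[64,7],[67,5],[68,1],[69,4],[69,5],[70,1],[71,5],[72,0],[73,5],[74,5]]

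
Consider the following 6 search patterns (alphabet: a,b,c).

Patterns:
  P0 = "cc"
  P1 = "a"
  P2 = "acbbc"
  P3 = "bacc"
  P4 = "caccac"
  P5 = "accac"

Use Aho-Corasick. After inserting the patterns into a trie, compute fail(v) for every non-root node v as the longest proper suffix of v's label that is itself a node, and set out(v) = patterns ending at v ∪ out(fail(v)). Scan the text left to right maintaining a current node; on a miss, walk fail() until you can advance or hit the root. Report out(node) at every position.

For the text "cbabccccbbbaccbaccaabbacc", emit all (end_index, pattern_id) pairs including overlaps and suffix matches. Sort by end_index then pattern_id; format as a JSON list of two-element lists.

Build:
Trie (insert patterns):
  n0 'ε': a→3 b→8 c→1
  n1 'c': a→12 c→2
  n2 'cc': ·  [P0 ends]
  n3 'a': c→4  [P1 ends]
  n4 'ac': b→5 c→17
  n5 'acb': b→6
  n6 'acbb': c→7
  n7 'acbbc': ·  [P2 ends]
  n8 'b': a→9
  n9 'ba': c→10
  n10 'bac': c→11
  n11 'bacc': ·  [P3 ends]
  n12 'ca': c→13
  n13 'cac': c→14
  n14 'cacc': a→15
  n15 'cacca': c→16
  n16 'caccac': ·  [P4 ends]
  n17 'acc': a→18
  n18 'acca': c→19
  n19 'accac': ·  [P5 ends]

BFS fail/out derivation:
  n1('c'): parent n0 fail=0; on 'c' 0 → fail=0;  out ∅∪∅=∅
  n3('a'): parent n0 fail=0; on 'a' 0 → fail=0;  out {1}∪∅={1}
  n8('b'): parent n0 fail=0; on 'b' 0 → fail=0;  out ∅∪∅=∅
  n2('cc'): parent n1 fail=0; on 'c' 0 → fail=1;  out {0}∪∅={0}
  n4('ac'): parent n3 fail=0; on 'c' 0 → fail=1;  out ∅∪∅=∅
  n9('ba'): parent n8 fail=0; on 'a' 0 → fail=3;  out ∅∪{1}={1}
  n12('ca'): parent n1 fail=0; on 'a' 0 → fail=3;  out ∅∪{1}={1}
  n5('acb'): parent n4 fail=1; on 'b' 1→0 → fail=8;  out ∅∪∅=∅
  n10('bac'): parent n9 fail=3; on 'c' 3 → fail=4;  out ∅∪∅=∅
  n13('cac'): parent n12 fail=3; on 'c' 3 → fail=4;  out ∅∪∅=∅
  n17('acc'): parent n4 fail=1; on 'c' 1 → fail=2;  out ∅∪{0}={0}
  n6('acbb'): parent n5 fail=8; on 'b' 8→0 → fail=8;  out ∅∪∅=∅
  n11('bacc'): parent n10 fail=4; on 'c' 4 → fail=17;  out {3}∪{0}={0,3}
  n14('cacc'): parent n13 fail=4; on 'c' 4 → fail=17;  out ∅∪{0}={0}
  n18('acca'): parent n17 fail=2; on 'a' 2→1 → fail=12;  out ∅∪{1}={1}
  n7('acbbc'): parent n6 fail=8; on 'c' 8→0 → fail=1;  out {2}∪∅={2}
  n15('cacca'): parent n14 fail=17; on 'a' 17 → fail=18;  out ∅∪{1}={1}
  n19('accac'): parent n18 fail=12; on 'c' 12 → fail=13;  out {5}∪∅={5}
  n16('caccac'): parent n15 fail=18; on 'c' 18 → fail=19;  out {4}∪{5}={4,5}

Text stream:
pos 0 'c': at 1
pos 1 'b': at 8 ·f
pos 2 'a': at 9  ** P1@[2:2]
pos 3 'b': at 8 ·f
pos 4 'c': at 1 ·f
pos 5 'c': at 2  ** P0@[4:5]
pos 6 'c': at 2 ·f  ** P0@[5:6]
pos 7 'c': at 2 ·f  ** P0@[6:7]
pos 8 'b': at 8 ·f
pos 9 'b': at 8 ·f
pos 10 'b': at 8 ·f
pos 11 'a': at 9  ** P1@[11:11]
pos 12 'c': at 10
pos 13 'c': at 11  ** P0@[12:13],P3@[10:13]
pos 14 'b': at 8 ·f
pos 15 'a': at 9  ** P1@[15:15]
pos 16 'c': at 10
pos 17 'c': at 11  ** P0@[16:17],P3@[14:17]
pos 18 'a': at 18 ·f  ** P1@[18:18]
pos 19 'a': at 3 ·f  ** P1@[19:19]
pos 20 'b': at 8 ·f
pos 21 'b': at 8 ·f
pos 22 'a': at 9  ** P1@[22:22]
pos 23 'c': at 10
pos 24 'c': at 11  ** P0@[23:24],P3@[21:24]

Matches: [[2,1],[5,0],[6,0],[7,0],[11,1],[13,0],[13,3],[15,1],[17,0],[17,3],[18,1],[19,1],[22,1],[24,0],[24,3]]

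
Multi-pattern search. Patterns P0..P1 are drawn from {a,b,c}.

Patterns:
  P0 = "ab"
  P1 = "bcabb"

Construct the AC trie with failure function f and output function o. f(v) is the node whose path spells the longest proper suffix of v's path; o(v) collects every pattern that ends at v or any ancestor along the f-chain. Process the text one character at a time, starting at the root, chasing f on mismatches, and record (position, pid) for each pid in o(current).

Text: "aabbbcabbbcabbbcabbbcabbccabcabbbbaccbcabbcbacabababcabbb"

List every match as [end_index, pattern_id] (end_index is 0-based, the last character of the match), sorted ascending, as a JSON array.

Construct AC machine:
Trie nodes:
  0='ε' goto a→1 b→3
  1='a' goto b→2
  2='ab' goto ·  [P0 ends]
  3='b' goto c→4
  4='bc' goto a→5
  5='bca' goto b→6
  6='bcab' goto b→7
  7='bcabb' goto ·  [P1 ends]

Failure links (BFS by depth):
  n1('a'): parent n0 fail=0; on 'a' 0 → fail=0;  out ∅∪∅=∅
  n3('b'): parent n0 fail=0; on 'b' 0 → fail=0;  out ∅∪∅=∅
  n2('ab'): parent n1 fail=0; on 'b' 0 → fail=3;  out {0}∪∅={0}
  n4('bc'): parent n3 fail=0; on 'c' 0 → fail=0;  out ∅∪∅=∅
  n5('bca'): parent n4 fail=0; on 'a' 0 → fail=1;  out ∅∪∅=∅
  n6('bcab'): parent n5 fail=1; on 'b' 1 → fail=2;  out ∅∪{0}={0}
  n7('bcabb'): parent n6 fail=2; on 'b' 2→3→0 → fail=3;  out {1}∪∅={1}

Text stream:
i=0 'a': node 0→1
i=1 'a': node 1→1 ·f
i=2 'b': node 1→2  → match P0@[1:2]
i=3 'b': node 2→3 ·f
i=4 'b': node 3→3 ·f
i=5 'c': node 3→4
i=6 'a': node 4→5
i=7 'b': node 5→6  → match P0@[6:7]
i=8 'b': node 6→7  → match P1@[4:8]
i=9 'b': node 7→3 ·f
i=10 'c': node 3→4
i=11 'a': node 4→5
i=12 'b': node 5→6  → match P0@[11:12]
i=13 'b': node 6→7  → match P1@[9:13]
i=14 'b': node 7→3 ·f
i=15 'c': node 3→4
i=16 'a': node 4→5
i=17 'b': node 5→6  → match P0@[16:17]
i=18 'b': node 6→7  → match P1@[14:18]
i=19 'b': node 7→3 ·f
i=20 'c': node 3→4
i=21 'a': node 4→5
i=22 'b': node 5→6  → match P0@[21:22]
i=23 'b': node 6→7  → match P1@[19:23]
i=24 'c': node 7→4 ·f
i=25 'c': node 4→0 ·f
i=26 'a': node 0→1
i=27 'b': node 1→2  → match P0@[26:27]
i=28 'c': node 2→4 ·f
i=29 'a': node 4→5
i=30 'b': node 5→6  → match P0@[29:30]
i=31 'b': node 6→7  → match P1@[27:31]
i=32 'b': node 7→3 ·f
i=33 'b': node 3→3 ·f
i=34 'a': node 3→1 ·f
i=35 'c': node 1→0 ·f
i=36 'c': node 0→0
i=37 'b': node 0→3
i=38 'c': node 3→4
i=39 'a': node 4→5
i=40 'b': node 5→6  → match P0@[39:40]
i=41 'b': node 6→7  → match P1@[37:41]
i=42 'c': node 7→4 ·f
i=43 'b': node 4→3 ·f
i=44 'a': node 3→1 ·f
i=45 'c': node 1→0 ·f
i=46 'a': node 0→1
i=47 'b': node 1→2  → match P0@[46:47]
i=48 'a': node 2→1 ·f
i=49 'b': node 1→2  → match P0@[48:49]
i=50 'a': node 2→1 ·f
i=51 'b': node 1→2  → match P0@[50:51]
i=52 'c': node 2→4 ·f
i=53 'a': node 4→5
i=54 'b': node 5→6  → match P0@[53:54]
i=55 'b': node 6→7  → match P1@[51:55]
i=56 'b': node 7→3 ·f

All matches (sorted): [[2,0],[7,0],[8,1],[12,0],[13,1],[17,0],[18,1],[22,0],[23,1],[27,0],[30,0],[31,1],[40,0],[41,1],[47,0],[49,0],[51,0],[54,0],[55,1]]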